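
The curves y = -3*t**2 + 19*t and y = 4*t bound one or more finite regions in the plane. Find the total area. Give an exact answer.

125/2

Set the curves equal: -3*t**2 + 19*t = 4*t, so -3*t**2 + 15*t = 0, which factors as -3*t*(t - 5) = 0. The curves meet at t = 0, 5.
On [0, 5], y = -3*t**2 + 19*t is on top; that piece has area ∫[0,5] (-3*t**2 + 15*t) dt = 125/2.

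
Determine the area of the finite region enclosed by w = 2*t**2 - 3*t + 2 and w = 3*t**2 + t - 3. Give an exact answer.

Set the curves equal: 2*t**2 - 3*t + 2 = 3*t**2 + t - 3, so -t**2 - 4*t + 5 = 0, which factors as -(t - 1)*(t + 5) = 0. The curves meet at t = -5, 1.
On [-5, 1], w = 2*t**2 - 3*t + 2 is on top; that piece has area ∫[-5,1] (-t**2 - 4*t + 5) dt = 36.

36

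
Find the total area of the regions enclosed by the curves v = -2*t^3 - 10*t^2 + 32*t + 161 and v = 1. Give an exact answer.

5137/6

Set the curves equal: -2*t^3 - 10*t^2 + 32*t + 161 = 1, so -2*t^3 - 10*t^2 + 32*t + 160 = 0, which factors as -2*(t - 4)*(t + 4)*(t + 5) = 0. The curves meet at t = -5, -4, 4.
On [-5, -4], v = 1 is on top; that piece has area ∫[-5,-4] (-(-2*t^3 - 10*t^2 + 32*t + 160)) dt = 17/6.
On [-4, 4], v = -2*t^3 - 10*t^2 + 32*t + 161 is on top; that piece has area ∫[-4,4] (-2*t^3 - 10*t^2 + 32*t + 160) dt = 2560/3.
Total enclosed area = 17/6 + 2560/3 = 5137/6.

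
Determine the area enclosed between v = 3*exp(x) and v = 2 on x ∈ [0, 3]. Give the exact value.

On [0, 3], (3*exp(x)) - (2) = 3*exp(x) - 2 is ≥ 0 throughout, so the area is a single integral of |3*exp(x) - 2|.
∫[0,3] (3*exp(x) - 2) dx = -9 + 3*exp(3).

-9 + 3*exp(3)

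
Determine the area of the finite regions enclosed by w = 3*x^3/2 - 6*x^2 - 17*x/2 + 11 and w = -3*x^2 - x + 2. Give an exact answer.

Set the curves equal: 3*x^3/2 - 6*x^2 - 17*x/2 + 11 = -3*x^2 - x + 2, so 3*x^3/2 - 3*x^2 - 15*x/2 + 9 = 0, which factors as 3*(x - 3)*(x - 1)*(x + 2)/2 = 0. The curves meet at x = -2, 1, 3.
On [-2, 1], w = 3*x^3/2 - 6*x^2 - 17*x/2 + 11 is on top; that piece has area ∫[-2,1] (3*x^3/2 - 3*x^2 - 15*x/2 + 9) dx = 189/8.
On [1, 3], w = -3*x^2 - x + 2 is on top; that piece has area ∫[1,3] (-(3*x^3/2 - 3*x^2 - 15*x/2 + 9)) dx = 8.
Total enclosed area = 189/8 + 8 = 253/8.

253/8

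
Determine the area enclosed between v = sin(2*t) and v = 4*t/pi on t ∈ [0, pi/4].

1/2 - pi/8

On [0, pi/4], (sin(2*t)) - (4*t/pi) = -4*t/pi + sin(2*t) is ≥ 0 throughout, so the area is a single integral of |-4*t/pi + sin(2*t)|.
∫[0,pi/4] (-4*t/pi + sin(2*t)) dt = 1/2 - pi/8.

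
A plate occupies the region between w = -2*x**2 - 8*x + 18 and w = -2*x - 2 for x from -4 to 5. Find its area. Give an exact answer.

189

The difference (-2*x**2 - 8*x + 18) - (-2*x - 2) = -2*x**2 - 6*x + 20 changes sign at x = 2 inside [-4, 5], so split the integral there.
∫[-4,2] (-2*x**2 - 6*x + 20) dx = 108.
∫[2,5] (-2*x**2 - 6*x + 20) dx = -81; the area of that piece is 81.
Total area = 108 + 81 = 189.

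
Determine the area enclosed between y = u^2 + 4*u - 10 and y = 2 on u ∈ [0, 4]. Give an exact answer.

32

The difference (u^2 + 4*u - 10) - (2) = u^2 + 4*u - 12 changes sign at u = 2 inside [0, 4], so split the integral there.
∫[0,2] (u^2 + 4*u - 12) du = -40/3; the area of that piece is 40/3.
∫[2,4] (u^2 + 4*u - 12) du = 56/3.
Total area = 40/3 + 56/3 = 32.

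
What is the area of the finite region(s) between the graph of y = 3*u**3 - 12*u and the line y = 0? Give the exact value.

24

The curve meets the u-axis where 3*u**3 - 12*u = 0, i.e. 3*u*(u - 2)*(u + 2) = 0, at u = -2, 0, 2.
On [-2, 0] the curve lies above the axis; ∫[-2,0] (3*u**3 - 12*u) du = 12, giving area 12.
On [0, 2] the curve lies below the axis; ∫[0,2] (3*u**3 - 12*u) du = -12, giving area 12.
Total area = 12 + 12 = 24.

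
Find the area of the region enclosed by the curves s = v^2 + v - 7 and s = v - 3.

Both boundary curves give s as a function of v, so integrate with respect to v. Setting them equal: v^2 - 4 = 0, i.e. (v - 2)*(v + 2) = 0, so they meet at v = -2, 2.
For v in [-2, 2], s = v^2 + v - 7 is on the left; area = ∫[-2,2] (-(v^2 - 4)) dv = 32/3.

32/3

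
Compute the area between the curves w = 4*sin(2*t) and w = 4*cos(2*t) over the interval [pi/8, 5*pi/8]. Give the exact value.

On [pi/8, 5*pi/8], (4*sin(2*t)) - (4*cos(2*t)) = 4*sin(2*t) - 4*cos(2*t) is ≥ 0 throughout, so the area is a single integral of |4*sin(2*t) - 4*cos(2*t)|.
∫[pi/8,5*pi/8] (4*sin(2*t) - 4*cos(2*t)) dt = 4*sqrt(2).

4*sqrt(2)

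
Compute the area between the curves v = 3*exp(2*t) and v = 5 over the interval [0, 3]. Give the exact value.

The difference (3*exp(2*t)) - (5) = 3*exp(2*t) - 5 changes sign at t = -log(3)/2 + log(5)/2 inside [0, 3], so split the integral there.
∫[0,-log(3)/2 + log(5)/2] (3*exp(2*t) - 5) dt = log(9*sqrt(15)/125) + 1; the area of that piece is -1 + log(25*sqrt(15)/27).
∫[-log(3)/2 + log(5)/2,3] (3*exp(2*t) - 5) dt = -35/2 - 5*log(3)/2 + 5*log(5)/2 + 3*exp(6)/2.
Total area = (-1 + log(25*sqrt(15)/27)) + (-35/2 - 5*log(3)/2 + 5*log(5)/2 + 3*exp(6)/2) = -37/2 - 11*log(3)/2 + log(15)/2 + 9*log(5)/2 + 3*exp(6)/2.

-37/2 - 11*log(3)/2 + log(15)/2 + 9*log(5)/2 + 3*exp(6)/2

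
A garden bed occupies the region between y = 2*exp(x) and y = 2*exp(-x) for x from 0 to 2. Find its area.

On [0, 2], (2*exp(x)) - (2*exp(-x)) = 2*exp(x) - 2*exp(-x) is ≥ 0 throughout, so the area is a single integral of |2*exp(x) - 2*exp(-x)|.
∫[0,2] (2*exp(x) - 2*exp(-x)) dx = -4 + 2*exp(-2) + 2*exp(2).

-4 + 2*exp(-2) + 2*exp(2)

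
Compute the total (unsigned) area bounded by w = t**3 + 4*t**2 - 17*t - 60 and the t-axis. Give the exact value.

The curve meets the t-axis where t**3 + 4*t**2 - 17*t - 60 = 0, i.e. (t - 4)*(t + 3)*(t + 5) = 0, at t = -5, -3, 4.
On [-5, -3] the curve lies above the axis; ∫[-5,-3] (t**3 + 4*t**2 - 17*t - 60) dt = 32/3, giving area 32/3.
On [-3, 4] the curve lies below the axis; ∫[-3,4] (t**3 + 4*t**2 - 17*t - 60) dt = -3773/12, giving area 3773/12.
Total area = 32/3 + 3773/12 = 3901/12.

3901/12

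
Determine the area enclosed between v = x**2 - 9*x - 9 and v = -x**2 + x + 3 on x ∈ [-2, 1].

91/3

The difference (x**2 - 9*x - 9) - (-x**2 + x + 3) = 2*x**2 - 10*x - 12 changes sign at x = -1 inside [-2, 1], so split the integral there.
∫[-2,-1] (2*x**2 - 10*x - 12) dx = 23/3.
∫[-1,1] (2*x**2 - 10*x - 12) dx = -68/3; the area of that piece is 68/3.
Total area = 23/3 + 68/3 = 91/3.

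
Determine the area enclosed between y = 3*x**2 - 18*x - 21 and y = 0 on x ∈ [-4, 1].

175

The difference (3*x**2 - 18*x - 21) - (0) = 3*x**2 - 18*x - 21 changes sign at x = -1 inside [-4, 1], so split the integral there.
∫[-4,-1] (3*x**2 - 18*x - 21) dx = 135.
∫[-1,1] (3*x**2 - 18*x - 21) dx = -40; the area of that piece is 40.
Total area = 135 + 40 = 175.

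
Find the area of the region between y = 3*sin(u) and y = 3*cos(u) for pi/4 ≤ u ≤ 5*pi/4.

6*sqrt(2)

On [pi/4, 5*pi/4], (3*sin(u)) - (3*cos(u)) = 3*sin(u) - 3*cos(u) is ≥ 0 throughout, so the area is a single integral of |3*sin(u) - 3*cos(u)|.
∫[pi/4,5*pi/4] (3*sin(u) - 3*cos(u)) du = 6*sqrt(2).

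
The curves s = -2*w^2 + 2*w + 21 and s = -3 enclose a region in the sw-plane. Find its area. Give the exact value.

Both boundary curves give s as a function of w, so integrate with respect to w. Setting them equal: -2*w^2 + 2*w + 24 = 0, i.e. -2*(w - 4)*(w + 3) = 0, so they meet at w = -3, 4.
For w in [-3, 4], s = -2*w^2 + 2*w + 21 is on the right; area = ∫[-3,4] (-2*w^2 + 2*w + 24) dw = 343/3.

343/3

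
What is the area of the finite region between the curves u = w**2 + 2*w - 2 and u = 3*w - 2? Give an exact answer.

1/6

Both boundary curves give u as a function of w, so integrate with respect to w. Setting them equal: w**2 - w = 0, i.e. w*(w - 1) = 0, so they meet at w = 0, 1.
For w in [0, 1], u = w**2 + 2*w - 2 is on the left; area = ∫[0,1] (-(w**2 - w)) dw = 1/6.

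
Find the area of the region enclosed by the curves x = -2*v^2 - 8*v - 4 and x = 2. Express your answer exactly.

8/3

Both boundary curves give x as a function of v, so integrate with respect to v. Setting them equal: -2*v^2 - 8*v - 6 = 0, i.e. -2*(v + 1)*(v + 3) = 0, so they meet at v = -3, -1.
For v in [-3, -1], x = -2*v^2 - 8*v - 4 is on the right; area = ∫[-3,-1] (-2*v^2 - 8*v - 6) dv = 8/3.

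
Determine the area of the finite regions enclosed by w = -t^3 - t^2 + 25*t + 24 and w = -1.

1012/3

Set the curves equal: -t^3 - t^2 + 25*t + 24 = -1, so -t^3 - t^2 + 25*t + 25 = 0, which factors as -(t - 5)*(t + 1)*(t + 5) = 0. The curves meet at t = -5, -1, 5.
On [-5, -1], w = -1 is on top; that piece has area ∫[-5,-1] (-(-t^3 - t^2 + 25*t + 25)) dt = 256/3.
On [-1, 5], w = -t^3 - t^2 + 25*t + 24 is on top; that piece has area ∫[-1,5] (-t^3 - t^2 + 25*t + 25) dt = 252.
Total enclosed area = 256/3 + 252 = 1012/3.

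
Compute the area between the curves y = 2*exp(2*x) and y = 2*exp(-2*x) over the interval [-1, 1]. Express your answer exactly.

-4 + 2*exp(-2) + 2*exp(2)

The difference (2*exp(2*x)) - (2*exp(-2*x)) = 2*exp(2*x) - 2*exp(-2*x) changes sign at x = 0 inside [-1, 1], so split the integral there.
∫[-1,0] (2*exp(2*x) - 2*exp(-2*x)) dx = -exp(2) - exp(-2) + 2; the area of that piece is -2 + exp(-2) + exp(2).
∫[0,1] (2*exp(2*x) - 2*exp(-2*x)) dx = -2 + exp(-2) + exp(2).
Total area = (-2 + exp(-2) + exp(2)) + (-2 + exp(-2) + exp(2)) = -4 + 2*exp(-2) + 2*exp(2).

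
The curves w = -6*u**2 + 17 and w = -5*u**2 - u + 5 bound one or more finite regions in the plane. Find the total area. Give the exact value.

343/6

Set the curves equal: -6*u**2 + 17 = -5*u**2 - u + 5, so -u**2 + u + 12 = 0, which factors as -(u - 4)*(u + 3) = 0. The curves meet at u = -3, 4.
On [-3, 4], w = -6*u**2 + 17 is on top; that piece has area ∫[-3,4] (-u**2 + u + 12) du = 343/6.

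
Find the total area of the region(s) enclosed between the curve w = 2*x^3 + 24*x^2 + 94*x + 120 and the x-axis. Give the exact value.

The curve meets the x-axis where 2*x^3 + 24*x^2 + 94*x + 120 = 0, i.e. 2*(x + 3)*(x + 4)*(x + 5) = 0, at x = -5, -4, -3.
On [-5, -4] the curve lies above the axis; ∫[-5,-4] (2*x^3 + 24*x^2 + 94*x + 120) dx = 1/2, giving area 1/2.
On [-4, -3] the curve lies below the axis; ∫[-4,-3] (2*x^3 + 24*x^2 + 94*x + 120) dx = -1/2, giving area 1/2.
Total area = 1/2 + 1/2 = 1.

1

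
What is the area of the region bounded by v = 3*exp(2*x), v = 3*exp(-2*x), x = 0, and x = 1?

-3 + 3*exp(-2)/2 + 3*exp(2)/2

On [0, 1], (3*exp(2*x)) - (3*exp(-2*x)) = 3*exp(2*x) - 3*exp(-2*x) is ≥ 0 throughout, so the area is a single integral of |3*exp(2*x) - 3*exp(-2*x)|.
∫[0,1] (3*exp(2*x) - 3*exp(-2*x)) dx = -3 + 3*exp(-2)/2 + 3*exp(2)/2.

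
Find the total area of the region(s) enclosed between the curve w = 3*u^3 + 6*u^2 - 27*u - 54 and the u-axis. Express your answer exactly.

The curve meets the u-axis where 3*u^3 + 6*u^2 - 27*u - 54 = 0, i.e. 3*(u - 3)*(u + 2)*(u + 3) = 0, at u = -3, -2, 3.
On [-3, -2] the curve lies above the axis; ∫[-3,-2] (3*u^3 + 6*u^2 - 27*u - 54) du = 11/4, giving area 11/4.
On [-2, 3] the curve lies below the axis; ∫[-2,3] (3*u^3 + 6*u^2 - 27*u - 54) du = -875/4, giving area 875/4.
Total area = 11/4 + 875/4 = 443/2.

443/2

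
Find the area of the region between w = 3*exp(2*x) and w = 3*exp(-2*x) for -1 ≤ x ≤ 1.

The difference (3*exp(2*x)) - (3*exp(-2*x)) = 3*exp(2*x) - 3*exp(-2*x) changes sign at x = 0 inside [-1, 1], so split the integral there.
∫[-1,0] (3*exp(2*x) - 3*exp(-2*x)) dx = -3*exp(2)/2 - 3*exp(-2)/2 + 3; the area of that piece is -3 + 3*exp(-2)/2 + 3*exp(2)/2.
∫[0,1] (3*exp(2*x) - 3*exp(-2*x)) dx = -3 + 3*exp(-2)/2 + 3*exp(2)/2.
Total area = (-3 + 3*exp(-2)/2 + 3*exp(2)/2) + (-3 + 3*exp(-2)/2 + 3*exp(2)/2) = -6 + 3*exp(-2) + 3*exp(2).

-6 + 3*exp(-2) + 3*exp(2)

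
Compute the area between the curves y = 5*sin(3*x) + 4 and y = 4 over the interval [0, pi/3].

On [0, pi/3], (5*sin(3*x) + 4) - (4) = 5*sin(3*x) is ≥ 0 throughout, so the area is a single integral of |5*sin(3*x)|.
∫[0,pi/3] (5*sin(3*x)) dx = 10/3.

10/3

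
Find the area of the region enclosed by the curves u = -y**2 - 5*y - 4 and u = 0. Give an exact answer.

Both boundary curves give u as a function of y, so integrate with respect to y. Setting them equal: -y**2 - 5*y - 4 = 0, i.e. -(y + 1)*(y + 4) = 0, so they meet at y = -4, -1.
For y in [-4, -1], u = -y**2 - 5*y - 4 is on the right; area = ∫[-4,-1] (-y**2 - 5*y - 4) dy = 9/2.

9/2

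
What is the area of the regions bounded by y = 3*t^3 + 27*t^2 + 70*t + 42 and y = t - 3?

24

Set the curves equal: 3*t^3 + 27*t^2 + 70*t + 42 = t - 3, so 3*t^3 + 27*t^2 + 69*t + 45 = 0, which factors as 3*(t + 1)*(t + 3)*(t + 5) = 0. The curves meet at t = -5, -3, -1.
On [-5, -3], y = 3*t^3 + 27*t^2 + 70*t + 42 is on top; that piece has area ∫[-5,-3] (3*t^3 + 27*t^2 + 69*t + 45) dt = 12.
On [-3, -1], y = t - 3 is on top; that piece has area ∫[-3,-1] (-(3*t^3 + 27*t^2 + 69*t + 45)) dt = 12.
Total enclosed area = 12 + 12 = 24.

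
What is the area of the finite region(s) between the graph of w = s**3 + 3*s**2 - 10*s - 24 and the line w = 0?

The curve meets the s-axis where s**3 + 3*s**2 - 10*s - 24 = 0, i.e. (s - 3)*(s + 2)*(s + 4) = 0, at s = -4, -2, 3.
On [-4, -2] the curve lies above the axis; ∫[-4,-2] (s**3 + 3*s**2 - 10*s - 24) ds = 8, giving area 8.
On [-2, 3] the curve lies below the axis; ∫[-2,3] (s**3 + 3*s**2 - 10*s - 24) ds = -375/4, giving area 375/4.
Total area = 8 + 375/4 = 407/4.

407/4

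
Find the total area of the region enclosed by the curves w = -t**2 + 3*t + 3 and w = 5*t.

Set the curves equal: -t**2 + 3*t + 3 = 5*t, so -t**2 - 2*t + 3 = 0, which factors as -(t - 1)*(t + 3) = 0. The curves meet at t = -3, 1.
On [-3, 1], w = -t**2 + 3*t + 3 is on top; that piece has area ∫[-3,1] (-t**2 - 2*t + 3) dt = 32/3.

32/3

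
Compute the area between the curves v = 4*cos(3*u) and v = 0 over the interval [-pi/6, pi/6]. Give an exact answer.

On [-pi/6, pi/6], (4*cos(3*u)) - (0) = 4*cos(3*u) is ≥ 0 throughout, so the area is a single integral of |4*cos(3*u)|.
∫[-pi/6,pi/6] (4*cos(3*u)) du = 8/3.

8/3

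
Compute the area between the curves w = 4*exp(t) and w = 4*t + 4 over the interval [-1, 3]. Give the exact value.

-32 - 4*exp(-1) + 4*exp(3)

On [-1, 3], (4*exp(t)) - (4*t + 4) = -4*t + 4*exp(t) - 4 is ≥ 0 throughout, so the area is a single integral of |-4*t + 4*exp(t) - 4|.
∫[-1,3] (-4*t + 4*exp(t) - 4) dt = -32 - 4*exp(-1) + 4*exp(3).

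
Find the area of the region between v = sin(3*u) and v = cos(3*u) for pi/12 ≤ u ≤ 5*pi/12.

On [pi/12, 5*pi/12], (sin(3*u)) - (cos(3*u)) = sin(3*u) - cos(3*u) is ≥ 0 throughout, so the area is a single integral of |sin(3*u) - cos(3*u)|.
∫[pi/12,5*pi/12] (sin(3*u) - cos(3*u)) du = 2*sqrt(2)/3.

2*sqrt(2)/3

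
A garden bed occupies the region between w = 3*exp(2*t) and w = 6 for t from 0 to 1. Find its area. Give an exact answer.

-21/2 + 6*log(2) + 3*exp(2)/2

The difference (3*exp(2*t)) - (6) = 3*exp(2*t) - 6 changes sign at t = log(2)/2 inside [0, 1], so split the integral there.
∫[0,log(2)/2] (3*exp(2*t) - 6) dt = 3/2 - log(8); the area of that piece is -3/2 + log(8).
∫[log(2)/2,1] (3*exp(2*t) - 6) dt = -9 + 3*log(2) + 3*exp(2)/2.
Total area = (-3/2 + log(8)) + (-9 + 3*log(2) + 3*exp(2)/2) = -21/2 + 6*log(2) + 3*exp(2)/2.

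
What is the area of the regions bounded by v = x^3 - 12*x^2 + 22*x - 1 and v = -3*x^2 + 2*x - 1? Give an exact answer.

Set the curves equal: x^3 - 12*x^2 + 22*x - 1 = -3*x^2 + 2*x - 1, so x^3 - 9*x^2 + 20*x = 0, which factors as x*(x - 5)*(x - 4) = 0. The curves meet at x = 0, 4, 5.
On [0, 4], v = x^3 - 12*x^2 + 22*x - 1 is on top; that piece has area ∫[0,4] (x^3 - 9*x^2 + 20*x) dx = 32.
On [4, 5], v = -3*x^2 + 2*x - 1 is on top; that piece has area ∫[4,5] (-(x^3 - 9*x^2 + 20*x)) dx = 3/4.
Total enclosed area = 32 + 3/4 = 131/4.

131/4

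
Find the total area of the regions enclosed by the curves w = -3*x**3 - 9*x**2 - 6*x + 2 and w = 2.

3/2

Set the curves equal: -3*x**3 - 9*x**2 - 6*x + 2 = 2, so -3*x**3 - 9*x**2 - 6*x = 0, which factors as -3*x*(x + 1)*(x + 2) = 0. The curves meet at x = -2, -1, 0.
On [-2, -1], w = 2 is on top; that piece has area ∫[-2,-1] (-(-3*x**3 - 9*x**2 - 6*x)) dx = 3/4.
On [-1, 0], w = -3*x**3 - 9*x**2 - 6*x + 2 is on top; that piece has area ∫[-1,0] (-3*x**3 - 9*x**2 - 6*x) dx = 3/4.
Total enclosed area = 3/4 + 3/4 = 3/2.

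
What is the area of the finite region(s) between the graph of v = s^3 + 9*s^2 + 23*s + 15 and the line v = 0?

8

The curve meets the s-axis where s^3 + 9*s^2 + 23*s + 15 = 0, i.e. (s + 1)*(s + 3)*(s + 5) = 0, at s = -5, -3, -1.
On [-5, -3] the curve lies above the axis; ∫[-5,-3] (s^3 + 9*s^2 + 23*s + 15) ds = 4, giving area 4.
On [-3, -1] the curve lies below the axis; ∫[-3,-1] (s^3 + 9*s^2 + 23*s + 15) ds = -4, giving area 4.
Total area = 4 + 4 = 8.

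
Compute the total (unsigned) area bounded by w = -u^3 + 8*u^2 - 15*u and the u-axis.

The curve meets the u-axis where -u^3 + 8*u^2 - 15*u = 0, i.e. -u*(u - 5)*(u - 3) = 0, at u = 0, 3, 5.
On [0, 3] the curve lies below the axis; ∫[0,3] (-u^3 + 8*u^2 - 15*u) du = -63/4, giving area 63/4.
On [3, 5] the curve lies above the axis; ∫[3,5] (-u^3 + 8*u^2 - 15*u) du = 16/3, giving area 16/3.
Total area = 63/4 + 16/3 = 253/12.

253/12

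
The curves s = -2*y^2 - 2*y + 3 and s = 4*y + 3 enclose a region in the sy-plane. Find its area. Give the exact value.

9

Both boundary curves give s as a function of y, so integrate with respect to y. Setting them equal: -2*y^2 - 6*y = 0, i.e. -2*y*(y + 3) = 0, so they meet at y = -3, 0.
For y in [-3, 0], s = -2*y^2 - 2*y + 3 is on the right; area = ∫[-3,0] (-2*y^2 - 6*y) dy = 9.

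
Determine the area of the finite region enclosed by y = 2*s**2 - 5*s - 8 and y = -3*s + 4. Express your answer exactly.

Set the curves equal: 2*s**2 - 5*s - 8 = -3*s + 4, so 2*s**2 - 2*s - 12 = 0, which factors as 2*(s - 3)*(s + 2) = 0. The curves meet at s = -2, 3.
On [-2, 3], y = -3*s + 4 is on top; that piece has area ∫[-2,3] (-(2*s**2 - 2*s - 12)) ds = 125/3.

125/3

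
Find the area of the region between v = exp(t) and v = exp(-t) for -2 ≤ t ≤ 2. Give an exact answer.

The difference (exp(t)) - (exp(-t)) = exp(t) - exp(-t) changes sign at t = 0 inside [-2, 2], so split the integral there.
∫[-2,0] (exp(t) - exp(-t)) dt = -exp(2) - exp(-2) + 2; the area of that piece is -2 + exp(-2) + exp(2).
∫[0,2] (exp(t) - exp(-t)) dt = -2 + exp(-2) + exp(2).
Total area = (-2 + exp(-2) + exp(2)) + (-2 + exp(-2) + exp(2)) = -4 + 2*exp(-2) + 2*exp(2).

-4 + 2*exp(-2) + 2*exp(2)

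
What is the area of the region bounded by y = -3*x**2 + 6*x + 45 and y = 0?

Set the curves equal: -3*x**2 + 6*x + 45 = 0, so -3*x**2 + 6*x + 45 = 0, which factors as -3*(x - 5)*(x + 3) = 0. The curves meet at x = -3, 5.
On [-3, 5], y = -3*x**2 + 6*x + 45 is on top; that piece has area ∫[-3,5] (-3*x**2 + 6*x + 45) dx = 256.

256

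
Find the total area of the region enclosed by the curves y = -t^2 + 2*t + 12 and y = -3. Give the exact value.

256/3

Set the curves equal: -t^2 + 2*t + 12 = -3, so -t^2 + 2*t + 15 = 0, which factors as -(t - 5)*(t + 3) = 0. The curves meet at t = -3, 5.
On [-3, 5], y = -t^2 + 2*t + 12 is on top; that piece has area ∫[-3,5] (-t^2 + 2*t + 15) dt = 256/3.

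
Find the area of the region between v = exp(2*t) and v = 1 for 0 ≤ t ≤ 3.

-7/2 + exp(6)/2

On [0, 3], (exp(2*t)) - (1) = exp(2*t) - 1 is ≥ 0 throughout, so the area is a single integral of |exp(2*t) - 1|.
∫[0,3] (exp(2*t) - 1) dt = -7/2 + exp(6)/2.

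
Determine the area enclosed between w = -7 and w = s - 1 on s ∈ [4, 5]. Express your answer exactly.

On [4, 5], (-7) - (s - 1) = -s - 6 is ≤ 0 throughout, so the area is a single integral of |-s - 6|.
∫[4,5] (-s - 6) ds = -21/2; the area of that piece is 21/2.

21/2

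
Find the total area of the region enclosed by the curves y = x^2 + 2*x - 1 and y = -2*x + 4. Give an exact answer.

36

Set the curves equal: x^2 + 2*x - 1 = -2*x + 4, so x^2 + 4*x - 5 = 0, which factors as (x - 1)*(x + 5) = 0. The curves meet at x = -5, 1.
On [-5, 1], y = -2*x + 4 is on top; that piece has area ∫[-5,1] (-(x^2 + 4*x - 5)) dx = 36.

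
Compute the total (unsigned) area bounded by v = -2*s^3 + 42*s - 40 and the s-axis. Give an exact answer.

The curve meets the s-axis where -2*s^3 + 42*s - 40 = 0, i.e. -2*(s - 4)*(s - 1)*(s + 5) = 0, at s = -5, 1, 4.
On [-5, 1] the curve lies below the axis; ∫[-5,1] (-2*s^3 + 42*s - 40) ds = -432, giving area 432.
On [1, 4] the curve lies above the axis; ∫[1,4] (-2*s^3 + 42*s - 40) ds = 135/2, giving area 135/2.
Total area = 432 + 135/2 = 999/2.

999/2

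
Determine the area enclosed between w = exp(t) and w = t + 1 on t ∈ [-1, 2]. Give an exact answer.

-9/2 - exp(-1) + exp(2)

On [-1, 2], (exp(t)) - (t + 1) = -t + exp(t) - 1 is ≥ 0 throughout, so the area is a single integral of |-t + exp(t) - 1|.
∫[-1,2] (-t + exp(t) - 1) dt = -9/2 - exp(-1) + exp(2).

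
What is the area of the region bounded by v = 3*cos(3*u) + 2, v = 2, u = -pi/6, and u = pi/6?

On [-pi/6, pi/6], (3*cos(3*u) + 2) - (2) = 3*cos(3*u) is ≥ 0 throughout, so the area is a single integral of |3*cos(3*u)|.
∫[-pi/6,pi/6] (3*cos(3*u)) du = 2.

2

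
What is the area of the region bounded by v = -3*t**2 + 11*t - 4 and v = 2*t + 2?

1/2

Set the curves equal: -3*t**2 + 11*t - 4 = 2*t + 2, so -3*t**2 + 9*t - 6 = 0, which factors as -3*(t - 2)*(t - 1) = 0. The curves meet at t = 1, 2.
On [1, 2], v = -3*t**2 + 11*t - 4 is on top; that piece has area ∫[1,2] (-3*t**2 + 9*t - 6) dt = 1/2.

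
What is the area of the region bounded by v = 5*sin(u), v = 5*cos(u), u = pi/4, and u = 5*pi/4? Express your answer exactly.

10*sqrt(2)

On [pi/4, 5*pi/4], (5*sin(u)) - (5*cos(u)) = 5*sin(u) - 5*cos(u) is ≥ 0 throughout, so the area is a single integral of |5*sin(u) - 5*cos(u)|.
∫[pi/4,5*pi/4] (5*sin(u) - 5*cos(u)) du = 10*sqrt(2).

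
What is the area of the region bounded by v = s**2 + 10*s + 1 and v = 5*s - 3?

9/2

Set the curves equal: s**2 + 10*s + 1 = 5*s - 3, so s**2 + 5*s + 4 = 0, which factors as (s + 1)*(s + 4) = 0. The curves meet at s = -4, -1.
On [-4, -1], v = 5*s - 3 is on top; that piece has area ∫[-4,-1] (-(s**2 + 5*s + 4)) ds = 9/2.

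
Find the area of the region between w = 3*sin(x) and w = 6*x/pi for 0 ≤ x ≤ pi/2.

3 - 3*pi/4

On [0, pi/2], (3*sin(x)) - (6*x/pi) = -6*x/pi + 3*sin(x) is ≥ 0 throughout, so the area is a single integral of |-6*x/pi + 3*sin(x)|.
∫[0,pi/2] (-6*x/pi + 3*sin(x)) dx = 3 - 3*pi/4.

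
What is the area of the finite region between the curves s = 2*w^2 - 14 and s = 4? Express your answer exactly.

72

Both boundary curves give s as a function of w, so integrate with respect to w. Setting them equal: 2*w^2 - 18 = 0, i.e. 2*(w - 3)*(w + 3) = 0, so they meet at w = -3, 3.
For w in [-3, 3], s = 2*w^2 - 14 is on the left; area = ∫[-3,3] (-(2*w^2 - 18)) dw = 72.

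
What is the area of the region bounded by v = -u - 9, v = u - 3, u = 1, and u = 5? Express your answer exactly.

On [1, 5], (-u - 9) - (u - 3) = -2*u - 6 is ≤ 0 throughout, so the area is a single integral of |-2*u - 6|.
∫[1,5] (-2*u - 6) du = -48; the area of that piece is 48.

48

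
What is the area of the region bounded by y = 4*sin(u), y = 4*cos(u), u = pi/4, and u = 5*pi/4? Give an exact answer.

8*sqrt(2)

On [pi/4, 5*pi/4], (4*sin(u)) - (4*cos(u)) = 4*sin(u) - 4*cos(u) is ≥ 0 throughout, so the area is a single integral of |4*sin(u) - 4*cos(u)|.
∫[pi/4,5*pi/4] (4*sin(u) - 4*cos(u)) du = 8*sqrt(2).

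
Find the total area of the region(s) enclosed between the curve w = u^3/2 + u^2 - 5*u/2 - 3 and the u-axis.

253/24

The curve meets the u-axis where u^3/2 + u^2 - 5*u/2 - 3 = 0, i.e. (u - 2)*(u + 1)*(u + 3)/2 = 0, at u = -3, -1, 2.
On [-3, -1] the curve lies above the axis; ∫[-3,-1] (u^3/2 + u^2 - 5*u/2 - 3) du = 8/3, giving area 8/3.
On [-1, 2] the curve lies below the axis; ∫[-1,2] (u^3/2 + u^2 - 5*u/2 - 3) du = -63/8, giving area 63/8.
Total area = 8/3 + 63/8 = 253/24.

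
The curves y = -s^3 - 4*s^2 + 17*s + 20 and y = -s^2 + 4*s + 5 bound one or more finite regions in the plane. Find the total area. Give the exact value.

Set the curves equal: -s^3 - 4*s^2 + 17*s + 20 = -s^2 + 4*s + 5, so -s^3 - 3*s^2 + 13*s + 15 = 0, which factors as -(s - 3)*(s + 1)*(s + 5) = 0. The curves meet at s = -5, -1, 3.
On [-5, -1], y = -s^2 + 4*s + 5 is on top; that piece has area ∫[-5,-1] (-(-s^3 - 3*s^2 + 13*s + 15)) ds = 64.
On [-1, 3], y = -s^3 - 4*s^2 + 17*s + 20 is on top; that piece has area ∫[-1,3] (-s^3 - 3*s^2 + 13*s + 15) ds = 64.
Total enclosed area = 64 + 64 = 128.

128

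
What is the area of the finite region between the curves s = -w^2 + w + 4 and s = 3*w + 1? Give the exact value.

32/3

Both boundary curves give s as a function of w, so integrate with respect to w. Setting them equal: -w^2 - 2*w + 3 = 0, i.e. -(w - 1)*(w + 3) = 0, so they meet at w = -3, 1.
For w in [-3, 1], s = -w^2 + w + 4 is on the right; area = ∫[-3,1] (-w^2 - 2*w + 3) dw = 32/3.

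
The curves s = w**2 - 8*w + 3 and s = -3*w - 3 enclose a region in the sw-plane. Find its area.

1/6

Both boundary curves give s as a function of w, so integrate with respect to w. Setting them equal: w**2 - 5*w + 6 = 0, i.e. (w - 3)*(w - 2) = 0, so they meet at w = 2, 3.
For w in [2, 3], s = w**2 - 8*w + 3 is on the left; area = ∫[2,3] (-(w**2 - 5*w + 6)) dw = 1/6.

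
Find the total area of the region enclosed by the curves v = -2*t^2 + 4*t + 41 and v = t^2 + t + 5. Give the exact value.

343/2

Set the curves equal: -2*t^2 + 4*t + 41 = t^2 + t + 5, so -3*t^2 + 3*t + 36 = 0, which factors as -3*(t - 4)*(t + 3) = 0. The curves meet at t = -3, 4.
On [-3, 4], v = -2*t^2 + 4*t + 41 is on top; that piece has area ∫[-3,4] (-3*t^2 + 3*t + 36) dt = 343/2.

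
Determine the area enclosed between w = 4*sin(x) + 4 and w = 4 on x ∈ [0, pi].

8

On [0, pi], (4*sin(x) + 4) - (4) = 4*sin(x) is ≥ 0 throughout, so the area is a single integral of |4*sin(x)|.
∫[0,pi] (4*sin(x)) dx = 8.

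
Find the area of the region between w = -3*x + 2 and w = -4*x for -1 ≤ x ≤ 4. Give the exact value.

35/2

On [-1, 4], (-3*x + 2) - (-4*x) = x + 2 is ≥ 0 throughout, so the area is a single integral of |x + 2|.
∫[-1,4] (x + 2) dx = 35/2.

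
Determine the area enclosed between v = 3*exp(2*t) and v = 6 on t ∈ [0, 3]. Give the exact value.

-45/2 + 6*log(2) + 3*exp(6)/2

The difference (3*exp(2*t)) - (6) = 3*exp(2*t) - 6 changes sign at t = log(2)/2 inside [0, 3], so split the integral there.
∫[0,log(2)/2] (3*exp(2*t) - 6) dt = 3/2 - log(8); the area of that piece is -3/2 + log(8).
∫[log(2)/2,3] (3*exp(2*t) - 6) dt = -21 + 3*log(2) + 3*exp(6)/2.
Total area = (-3/2 + log(8)) + (-21 + 3*log(2) + 3*exp(6)/2) = -45/2 + 6*log(2) + 3*exp(6)/2.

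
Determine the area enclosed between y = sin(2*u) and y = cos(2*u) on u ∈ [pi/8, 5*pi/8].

On [pi/8, 5*pi/8], (sin(2*u)) - (cos(2*u)) = sin(2*u) - cos(2*u) is ≥ 0 throughout, so the area is a single integral of |sin(2*u) - cos(2*u)|.
∫[pi/8,5*pi/8] (sin(2*u) - cos(2*u)) du = sqrt(2).

sqrt(2)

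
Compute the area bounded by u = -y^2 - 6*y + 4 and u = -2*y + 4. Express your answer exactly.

32/3

Both boundary curves give u as a function of y, so integrate with respect to y. Setting them equal: -y^2 - 4*y = 0, i.e. -y*(y + 4) = 0, so they meet at y = -4, 0.
For y in [-4, 0], u = -y^2 - 6*y + 4 is on the right; area = ∫[-4,0] (-y^2 - 4*y) dy = 32/3.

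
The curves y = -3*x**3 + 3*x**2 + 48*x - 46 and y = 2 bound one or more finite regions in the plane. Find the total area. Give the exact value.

863/2

Set the curves equal: -3*x**3 + 3*x**2 + 48*x - 46 = 2, so -3*x**3 + 3*x**2 + 48*x - 48 = 0, which factors as -3*(x - 4)*(x - 1)*(x + 4) = 0. The curves meet at x = -4, 1, 4.
On [-4, 1], y = 2 is on top; that piece has area ∫[-4,1] (-(-3*x**3 + 3*x**2 + 48*x - 48)) dx = 1375/4.
On [1, 4], y = -3*x**3 + 3*x**2 + 48*x - 46 is on top; that piece has area ∫[1,4] (-3*x**3 + 3*x**2 + 48*x - 48) dx = 351/4.
Total enclosed area = 1375/4 + 351/4 = 863/2.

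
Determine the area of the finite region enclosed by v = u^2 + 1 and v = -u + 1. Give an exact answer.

1/6

Set the curves equal: u^2 + 1 = -u + 1, so u^2 + u = 0, which factors as u*(u + 1) = 0. The curves meet at u = -1, 0.
On [-1, 0], v = -u + 1 is on top; that piece has area ∫[-1,0] (-(u^2 + u)) du = 1/6.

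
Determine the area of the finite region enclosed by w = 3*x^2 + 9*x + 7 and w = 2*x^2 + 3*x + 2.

32/3

Set the curves equal: 3*x^2 + 9*x + 7 = 2*x^2 + 3*x + 2, so x^2 + 6*x + 5 = 0, which factors as (x + 1)*(x + 5) = 0. The curves meet at x = -5, -1.
On [-5, -1], w = 2*x^2 + 3*x + 2 is on top; that piece has area ∫[-5,-1] (-(x^2 + 6*x + 5)) dx = 32/3.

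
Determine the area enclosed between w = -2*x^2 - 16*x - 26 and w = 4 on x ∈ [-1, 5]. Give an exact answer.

456

On [-1, 5], (-2*x^2 - 16*x - 26) - (4) = -2*x^2 - 16*x - 30 is ≤ 0 throughout, so the area is a single integral of |-2*x^2 - 16*x - 30|.
∫[-1,5] (-2*x^2 - 16*x - 30) dx = -456; the area of that piece is 456.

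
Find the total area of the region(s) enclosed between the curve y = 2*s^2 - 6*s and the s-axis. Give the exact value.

The curve meets the s-axis where 2*s^2 - 6*s = 0, i.e. 2*s*(s - 3) = 0, at s = 0, 3.
On [0, 3] the curve lies below the axis; ∫[0,3] (2*s^2 - 6*s) ds = -9, giving area 9.

9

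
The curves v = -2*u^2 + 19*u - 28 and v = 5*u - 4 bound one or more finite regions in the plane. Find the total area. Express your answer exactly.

Set the curves equal: -2*u^2 + 19*u - 28 = 5*u - 4, so -2*u^2 + 14*u - 24 = 0, which factors as -2*(u - 4)*(u - 3) = 0. The curves meet at u = 3, 4.
On [3, 4], v = -2*u^2 + 19*u - 28 is on top; that piece has area ∫[3,4] (-2*u^2 + 14*u - 24) du = 1/3.

1/3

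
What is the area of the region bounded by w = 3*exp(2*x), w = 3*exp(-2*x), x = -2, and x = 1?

The difference (3*exp(2*x)) - (3*exp(-2*x)) = 3*exp(2*x) - 3*exp(-2*x) changes sign at x = 0 inside [-2, 1], so split the integral there.
∫[-2,0] (3*exp(2*x) - 3*exp(-2*x)) dx = -3*exp(4)/2 - 3*exp(-4)/2 + 3; the area of that piece is -3 + 3*exp(-4)/2 + 3*exp(4)/2.
∫[0,1] (3*exp(2*x) - 3*exp(-2*x)) dx = -3 + 3*exp(-2)/2 + 3*exp(2)/2.
Total area = (-3 + 3*exp(-4)/2 + 3*exp(4)/2) + (-3 + 3*exp(-2)/2 + 3*exp(2)/2) = -6 + 3*exp(-4)/2 + 3*exp(-2)/2 + 3*exp(2)/2 + 3*exp(4)/2.

-6 + 3*exp(-4)/2 + 3*exp(-2)/2 + 3*exp(2)/2 + 3*exp(4)/2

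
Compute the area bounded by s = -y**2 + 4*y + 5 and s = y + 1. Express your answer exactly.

Both boundary curves give s as a function of y, so integrate with respect to y. Setting them equal: -y**2 + 3*y + 4 = 0, i.e. -(y - 4)*(y + 1) = 0, so they meet at y = -1, 4.
For y in [-1, 4], s = -y**2 + 4*y + 5 is on the right; area = ∫[-1,4] (-y**2 + 3*y + 4) dy = 125/6.

125/6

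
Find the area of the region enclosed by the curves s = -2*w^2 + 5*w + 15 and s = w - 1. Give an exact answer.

Both boundary curves give s as a function of w, so integrate with respect to w. Setting them equal: -2*w^2 + 4*w + 16 = 0, i.e. -2*(w - 4)*(w + 2) = 0, so they meet at w = -2, 4.
For w in [-2, 4], s = -2*w^2 + 5*w + 15 is on the right; area = ∫[-2,4] (-2*w^2 + 4*w + 16) dw = 72.

72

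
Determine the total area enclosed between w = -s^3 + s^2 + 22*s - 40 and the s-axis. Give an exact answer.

3901/12

The curve meets the s-axis where -s^3 + s^2 + 22*s - 40 = 0, i.e. -(s - 4)*(s - 2)*(s + 5) = 0, at s = -5, 2, 4.
On [-5, 2] the curve lies below the axis; ∫[-5,2] (-s^3 + s^2 + 22*s - 40) ds = -3773/12, giving area 3773/12.
On [2, 4] the curve lies above the axis; ∫[2,4] (-s^3 + s^2 + 22*s - 40) ds = 32/3, giving area 32/3.
Total area = 3773/12 + 32/3 = 3901/12.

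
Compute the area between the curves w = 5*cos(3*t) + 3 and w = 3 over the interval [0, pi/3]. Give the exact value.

The difference (5*cos(3*t) + 3) - (3) = 5*cos(3*t) changes sign at t = pi/6 inside [0, pi/3], so split the integral there.
∫[0,pi/6] (5*cos(3*t)) dt = 5/3.
∫[pi/6,pi/3] (5*cos(3*t)) dt = -5/3; the area of that piece is 5/3.
Total area = 5/3 + 5/3 = 10/3.

10/3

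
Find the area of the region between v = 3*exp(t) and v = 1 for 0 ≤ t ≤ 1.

-4 + 3*exp(1)

On [0, 1], (3*exp(t)) - (1) = 3*exp(t) - 1 is ≥ 0 throughout, so the area is a single integral of |3*exp(t) - 1|.
∫[0,1] (3*exp(t) - 1) dt = -4 + 3*exp(1).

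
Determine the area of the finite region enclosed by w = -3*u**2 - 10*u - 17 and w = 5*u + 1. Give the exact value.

1/2

Set the curves equal: -3*u**2 - 10*u - 17 = 5*u + 1, so -3*u**2 - 15*u - 18 = 0, which factors as -3*(u + 2)*(u + 3) = 0. The curves meet at u = -3, -2.
On [-3, -2], w = -3*u**2 - 10*u - 17 is on top; that piece has area ∫[-3,-2] (-3*u**2 - 15*u - 18) du = 1/2.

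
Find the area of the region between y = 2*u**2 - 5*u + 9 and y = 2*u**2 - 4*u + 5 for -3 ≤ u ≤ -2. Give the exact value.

On [-3, -2], (2*u**2 - 5*u + 9) - (2*u**2 - 4*u + 5) = -u + 4 is ≥ 0 throughout, so the area is a single integral of |-u + 4|.
∫[-3,-2] (-u + 4) du = 13/2.

13/2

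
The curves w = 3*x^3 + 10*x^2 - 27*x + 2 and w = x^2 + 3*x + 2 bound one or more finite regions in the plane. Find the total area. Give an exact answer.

Set the curves equal: 3*x^3 + 10*x^2 - 27*x + 2 = x^2 + 3*x + 2, so 3*x^3 + 9*x^2 - 30*x = 0, which factors as 3*x*(x - 2)*(x + 5) = 0. The curves meet at x = -5, 0, 2.
On [-5, 0], w = 3*x^3 + 10*x^2 - 27*x + 2 is on top; that piece has area ∫[-5,0] (3*x^3 + 9*x^2 - 30*x) dx = 1125/4.
On [0, 2], w = x^2 + 3*x + 2 is on top; that piece has area ∫[0,2] (-(3*x^3 + 9*x^2 - 30*x)) dx = 24.
Total enclosed area = 1125/4 + 24 = 1221/4.

1221/4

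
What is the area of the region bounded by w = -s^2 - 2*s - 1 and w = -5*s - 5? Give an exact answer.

125/6

Set the curves equal: -s^2 - 2*s - 1 = -5*s - 5, so -s^2 + 3*s + 4 = 0, which factors as -(s - 4)*(s + 1) = 0. The curves meet at s = -1, 4.
On [-1, 4], w = -s^2 - 2*s - 1 is on top; that piece has area ∫[-1,4] (-s^2 + 3*s + 4) ds = 125/6.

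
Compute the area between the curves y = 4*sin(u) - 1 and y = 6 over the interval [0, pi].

On [0, pi], (4*sin(u) - 1) - (6) = 4*sin(u) - 7 is ≤ 0 throughout, so the area is a single integral of |4*sin(u) - 7|.
∫[0,pi] (4*sin(u) - 7) du = 8 - 7*pi; the area of that piece is -8 + 7*pi.

-8 + 7*pi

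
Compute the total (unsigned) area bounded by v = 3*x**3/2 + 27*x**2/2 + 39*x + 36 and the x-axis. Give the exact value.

3/4

The curve meets the x-axis where 3*x**3/2 + 27*x**2/2 + 39*x + 36 = 0, i.e. 3*(x + 2)*(x + 3)*(x + 4)/2 = 0, at x = -4, -3, -2.
On [-4, -3] the curve lies above the axis; ∫[-4,-3] (3*x**3/2 + 27*x**2/2 + 39*x + 36) dx = 3/8, giving area 3/8.
On [-3, -2] the curve lies below the axis; ∫[-3,-2] (3*x**3/2 + 27*x**2/2 + 39*x + 36) dx = -3/8, giving area 3/8.
Total area = 3/8 + 3/8 = 3/4.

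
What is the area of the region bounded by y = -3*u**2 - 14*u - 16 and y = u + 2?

Set the curves equal: -3*u**2 - 14*u - 16 = u + 2, so -3*u**2 - 15*u - 18 = 0, which factors as -3*(u + 2)*(u + 3) = 0. The curves meet at u = -3, -2.
On [-3, -2], y = -3*u**2 - 14*u - 16 is on top; that piece has area ∫[-3,-2] (-3*u**2 - 15*u - 18) du = 1/2.

1/2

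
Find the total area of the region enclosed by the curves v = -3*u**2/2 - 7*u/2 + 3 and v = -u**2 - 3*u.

125/12

Set the curves equal: -3*u**2/2 - 7*u/2 + 3 = -u**2 - 3*u, so -u**2/2 - u/2 + 3 = 0, which factors as -(u - 2)*(u + 3)/2 = 0. The curves meet at u = -3, 2.
On [-3, 2], v = -3*u**2/2 - 7*u/2 + 3 is on top; that piece has area ∫[-3,2] (-u**2/2 - u/2 + 3) du = 125/12.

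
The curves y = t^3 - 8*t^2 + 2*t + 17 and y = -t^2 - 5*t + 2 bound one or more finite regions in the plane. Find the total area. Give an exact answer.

148/3

Set the curves equal: t^3 - 8*t^2 + 2*t + 17 = -t^2 - 5*t + 2, so t^3 - 7*t^2 + 7*t + 15 = 0, which factors as (t - 5)*(t - 3)*(t + 1) = 0. The curves meet at t = -1, 3, 5.
On [-1, 3], y = t^3 - 8*t^2 + 2*t + 17 is on top; that piece has area ∫[-1,3] (t^3 - 7*t^2 + 7*t + 15) dt = 128/3.
On [3, 5], y = -t^2 - 5*t + 2 is on top; that piece has area ∫[3,5] (-(t^3 - 7*t^2 + 7*t + 15)) dt = 20/3.
Total enclosed area = 128/3 + 20/3 = 148/3.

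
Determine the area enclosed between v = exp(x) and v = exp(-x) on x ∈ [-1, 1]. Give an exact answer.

The difference (exp(x)) - (exp(-x)) = exp(x) - exp(-x) changes sign at x = 0 inside [-1, 1], so split the integral there.
∫[-1,0] (exp(x) - exp(-x)) dx = -exp(1) - exp(-1) + 2; the area of that piece is -2 + exp(-1) + exp(1).
∫[0,1] (exp(x) - exp(-x)) dx = -2 + exp(-1) + exp(1).
Total area = (-2 + exp(-1) + exp(1)) + (-2 + exp(-1) + exp(1)) = -4 + 2*exp(-1) + 2*exp(1).

-4 + 2*exp(-1) + 2*exp(1)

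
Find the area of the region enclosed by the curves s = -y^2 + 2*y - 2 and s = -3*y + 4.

Both boundary curves give s as a function of y, so integrate with respect to y. Setting them equal: -y^2 + 5*y - 6 = 0, i.e. -(y - 3)*(y - 2) = 0, so they meet at y = 2, 3.
For y in [2, 3], s = -y^2 + 2*y - 2 is on the right; area = ∫[2,3] (-y^2 + 5*y - 6) dy = 1/6.

1/6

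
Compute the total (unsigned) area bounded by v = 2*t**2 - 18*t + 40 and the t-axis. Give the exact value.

1/3

The curve meets the t-axis where 2*t**2 - 18*t + 40 = 0, i.e. 2*(t - 5)*(t - 4) = 0, at t = 4, 5.
On [4, 5] the curve lies below the axis; ∫[4,5] (2*t**2 - 18*t + 40) dt = -1/3, giving area 1/3.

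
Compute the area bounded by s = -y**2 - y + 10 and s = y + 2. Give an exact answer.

36

Both boundary curves give s as a function of y, so integrate with respect to y. Setting them equal: -y**2 - 2*y + 8 = 0, i.e. -(y - 2)*(y + 4) = 0, so they meet at y = -4, 2.
For y in [-4, 2], s = -y**2 - y + 10 is on the right; area = ∫[-4,2] (-y**2 - 2*y + 8) dy = 36.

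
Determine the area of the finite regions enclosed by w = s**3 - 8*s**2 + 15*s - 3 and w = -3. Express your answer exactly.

Set the curves equal: s**3 - 8*s**2 + 15*s - 3 = -3, so s**3 - 8*s**2 + 15*s = 0, which factors as s*(s - 5)*(s - 3) = 0. The curves meet at s = 0, 3, 5.
On [0, 3], w = s**3 - 8*s**2 + 15*s - 3 is on top; that piece has area ∫[0,3] (s**3 - 8*s**2 + 15*s) ds = 63/4.
On [3, 5], w = -3 is on top; that piece has area ∫[3,5] (-(s**3 - 8*s**2 + 15*s)) ds = 16/3.
Total enclosed area = 63/4 + 16/3 = 253/12.

253/12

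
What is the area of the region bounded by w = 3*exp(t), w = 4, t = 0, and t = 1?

-9 - 8*log(3) + 3*exp(1) + 16*log(2)

The difference (3*exp(t)) - (4) = 3*exp(t) - 4 changes sign at t = log(4/3) inside [0, 1], so split the integral there.
∫[0,log(4/3)] (3*exp(t) - 4) dt = log(81/256) + 1; the area of that piece is -1 + log(256/81).
∫[log(4/3),1] (3*exp(t) - 4) dt = -8 - 4*log(3) + 8*log(2) + 3*exp(1).
Total area = (-1 + log(256/81)) + (-8 - 4*log(3) + 8*log(2) + 3*exp(1)) = -9 - 8*log(3) + 3*exp(1) + 16*log(2).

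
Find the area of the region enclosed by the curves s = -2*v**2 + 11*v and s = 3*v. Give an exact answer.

64/3

Both boundary curves give s as a function of v, so integrate with respect to v. Setting them equal: -2*v**2 + 8*v = 0, i.e. -2*v*(v - 4) = 0, so they meet at v = 0, 4.
For v in [0, 4], s = -2*v**2 + 11*v is on the right; area = ∫[0,4] (-2*v**2 + 8*v) dv = 64/3.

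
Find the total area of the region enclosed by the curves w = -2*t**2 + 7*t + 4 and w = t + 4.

Set the curves equal: -2*t**2 + 7*t + 4 = t + 4, so -2*t**2 + 6*t = 0, which factors as -2*t*(t - 3) = 0. The curves meet at t = 0, 3.
On [0, 3], w = -2*t**2 + 7*t + 4 is on top; that piece has area ∫[0,3] (-2*t**2 + 6*t) dt = 9.

9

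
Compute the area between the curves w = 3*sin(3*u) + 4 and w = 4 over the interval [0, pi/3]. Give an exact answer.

On [0, pi/3], (3*sin(3*u) + 4) - (4) = 3*sin(3*u) is ≥ 0 throughout, so the area is a single integral of |3*sin(3*u)|.
∫[0,pi/3] (3*sin(3*u)) du = 2.

2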